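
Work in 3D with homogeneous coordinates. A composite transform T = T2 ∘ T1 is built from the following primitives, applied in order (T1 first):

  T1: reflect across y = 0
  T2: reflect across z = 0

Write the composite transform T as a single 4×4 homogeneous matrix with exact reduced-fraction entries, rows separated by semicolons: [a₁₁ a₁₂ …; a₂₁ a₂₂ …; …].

T1 = [1 0 0 0; 0 -1 0 0; 0 0 1 0; 0 0 0 1]
T2·T1 = [1 0 0 0; 0 -1 0 0; 0 0 -1 0; 0 0 0 1]

T = [1 0 0 0; 0 -1 0 0; 0 0 -1 0; 0 0 0 1]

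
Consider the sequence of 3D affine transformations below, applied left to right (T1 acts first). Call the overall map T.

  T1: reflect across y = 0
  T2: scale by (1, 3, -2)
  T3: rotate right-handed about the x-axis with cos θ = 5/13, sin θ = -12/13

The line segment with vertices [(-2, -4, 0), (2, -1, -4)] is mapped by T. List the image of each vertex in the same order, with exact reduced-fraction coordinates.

image vertices: (-2, 60/13, -144/13), (2, 111/13, 4/13)

T1 reflect across y = 0: (-2, -4, 0) → (-2, 4, 0); (2, -1, -4) → (2, 1, -4)
T2 scale by (1, 3, -2): (-2, 4, 0) → (-2, 12, 0); (2, 1, -4) → (2, 3, 8)
T3 rotate right-handed about the x-axis with cos θ = 5/13, sin θ = -12/13: (-2, 12, 0) → (-2, 60/13, -144/13); (2, 3, 8) → (2, 111/13, 4/13)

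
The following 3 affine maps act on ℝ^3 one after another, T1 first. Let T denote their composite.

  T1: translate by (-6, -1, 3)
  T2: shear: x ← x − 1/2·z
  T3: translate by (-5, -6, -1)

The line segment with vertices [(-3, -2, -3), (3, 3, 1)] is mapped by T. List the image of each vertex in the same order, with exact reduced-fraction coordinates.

T1 translate by (-6, -1, 3): (-3, -2, -3) → (-9, -3, 0); (3, 3, 1) → (-3, 2, 4)
T2 shear: x ← x − 1/2·z: (-9, -3, 0) → (-9, -3, 0); (-3, 2, 4) → (-5, 2, 4)
T3 translate by (-5, -6, -1): (-9, -3, 0) → (-14, -9, -1); (-5, 2, 4) → (-10, -4, 3)

image vertices: (-14, -9, -1), (-10, -4, 3)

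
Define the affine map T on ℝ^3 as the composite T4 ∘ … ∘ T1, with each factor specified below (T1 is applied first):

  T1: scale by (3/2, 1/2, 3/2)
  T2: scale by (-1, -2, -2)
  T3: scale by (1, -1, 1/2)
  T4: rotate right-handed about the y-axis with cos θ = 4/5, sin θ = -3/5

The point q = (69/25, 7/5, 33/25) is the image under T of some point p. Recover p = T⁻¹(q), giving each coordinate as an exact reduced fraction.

T1 = [3/2 0 0 0; 0 1/2 0 0; 0 0 3/2 0; 0 0 0 1]
T2·T1 = [-3/2 0 0 0; 0 -1 0 0; 0 0 -3 0; 0 0 0 1]
T3·…·T1 = [-3/2 0 0 0; 0 1 0 0; 0 0 -3/2 0; 0 0 0 1]
T4·…·T1 = [-6/5 0 9/10 0; 0 1 0 0; -9/10 0 -6/5 0; 0 0 0 1]
det M = 9/4; M⁻¹ = [-8/15 0 -2/5 0; 0 1 0 0; 2/5 0 -8/15 0; 0 0 0 1]
M⁻¹ · (69/25, 7/5, 33/25)ᵀ = (-2, 7/5, 2/5)ᵀ

p = (-2, 7/5, 2/5)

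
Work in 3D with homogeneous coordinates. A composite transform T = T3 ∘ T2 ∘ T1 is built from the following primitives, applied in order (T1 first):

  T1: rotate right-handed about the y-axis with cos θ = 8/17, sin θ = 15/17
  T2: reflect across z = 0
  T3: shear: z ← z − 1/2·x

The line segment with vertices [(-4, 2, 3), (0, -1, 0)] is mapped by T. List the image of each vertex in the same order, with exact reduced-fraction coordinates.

image vertices: (13/17, 2, -181/34), (0, -1, 0)

T1 rotate right-handed about the y-axis with cos θ = 8/17, sin θ = 15/17: (-4, 2, 3) → (13/17, 2, 84/17); (0, -1, 0) → (0, -1, 0)
T2 reflect across z = 0: (13/17, 2, 84/17) → (13/17, 2, -84/17); (0, -1, 0) → (0, -1, 0)
T3 shear: z ← z − 1/2·x: (13/17, 2, -84/17) → (13/17, 2, -181/34); (0, -1, 0) → (0, -1, 0)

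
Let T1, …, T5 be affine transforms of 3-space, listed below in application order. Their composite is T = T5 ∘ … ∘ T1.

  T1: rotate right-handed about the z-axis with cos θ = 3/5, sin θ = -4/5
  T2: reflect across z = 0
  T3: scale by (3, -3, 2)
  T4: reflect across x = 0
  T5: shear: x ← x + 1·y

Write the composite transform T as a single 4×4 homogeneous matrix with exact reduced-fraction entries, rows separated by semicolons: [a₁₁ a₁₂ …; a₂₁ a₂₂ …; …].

T1 = [3/5 4/5 0 0; -4/5 3/5 0 0; 0 0 1 0; 0 0 0 1]
T2·T1 = [3/5 4/5 0 0; -4/5 3/5 0 0; 0 0 -1 0; 0 0 0 1]
T3·…·T1 = [9/5 12/5 0 0; 12/5 -9/5 0 0; 0 0 -2 0; 0 0 0 1]
T4·…·T1 = [-9/5 -12/5 0 0; 12/5 -9/5 0 0; 0 0 -2 0; 0 0 0 1]
T5·…·T1 = [3/5 -21/5 0 0; 12/5 -9/5 0 0; 0 0 -2 0; 0 0 0 1]

T = [3/5 -21/5 0 0; 12/5 -9/5 0 0; 0 0 -2 0; 0 0 0 1]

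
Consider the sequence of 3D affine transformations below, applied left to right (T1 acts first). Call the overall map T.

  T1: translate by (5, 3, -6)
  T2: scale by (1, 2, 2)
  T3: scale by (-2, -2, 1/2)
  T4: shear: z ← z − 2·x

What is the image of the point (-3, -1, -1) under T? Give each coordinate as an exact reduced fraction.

T(p) = (-4, -8, 1)

T1 translate by (5, 3, -6): (-3, -1, -1) → (2, 2, -7)
T2 scale by (1, 2, 2): (2, 2, -7) → (2, 4, -14)
T3 scale by (-2, -2, 1/2): (2, 4, -14) → (-4, -8, -7)
T4 shear: z ← z − 2·x: (-4, -8, -7) → (-4, -8, 1)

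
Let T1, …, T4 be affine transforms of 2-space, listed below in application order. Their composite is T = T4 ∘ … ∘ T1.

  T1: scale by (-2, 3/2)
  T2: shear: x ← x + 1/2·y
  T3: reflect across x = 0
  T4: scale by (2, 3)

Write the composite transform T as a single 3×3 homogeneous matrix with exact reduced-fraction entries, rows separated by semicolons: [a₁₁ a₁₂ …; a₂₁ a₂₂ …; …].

T = [4 -3/2 0; 0 9/2 0; 0 0 1]

T1 = [-2 0 0; 0 3/2 0; 0 0 1]
T2·T1 = [-2 3/4 0; 0 3/2 0; 0 0 1]
T3·…·T1 = [2 -3/4 0; 0 3/2 0; 0 0 1]
T4·…·T1 = [4 -3/2 0; 0 9/2 0; 0 0 1]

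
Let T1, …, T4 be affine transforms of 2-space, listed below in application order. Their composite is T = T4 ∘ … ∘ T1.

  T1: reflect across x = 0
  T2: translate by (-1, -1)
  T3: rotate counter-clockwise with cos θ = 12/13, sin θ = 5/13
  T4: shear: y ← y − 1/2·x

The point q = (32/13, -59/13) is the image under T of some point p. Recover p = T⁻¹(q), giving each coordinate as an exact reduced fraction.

T1 = [-1 0 0; 0 1 0; 0 0 1]
T2·T1 = [-1 0 -1; 0 1 -1; 0 0 1]
T3·…·T1 = [-12/13 -5/13 -7/13; -5/13 12/13 -17/13; 0 0 1]
T4·…·T1 = [-12/13 -5/13 -7/13; 1/13 29/26 -27/26; 0 0 1]
det M = -1; M⁻¹ = [-29/26 -5/13 -1; 1/13 12/13 1; 0 0 1]
M⁻¹ · (32/13, -59/13)ᵀ = (-2, -3)ᵀ

p = (-2, -3)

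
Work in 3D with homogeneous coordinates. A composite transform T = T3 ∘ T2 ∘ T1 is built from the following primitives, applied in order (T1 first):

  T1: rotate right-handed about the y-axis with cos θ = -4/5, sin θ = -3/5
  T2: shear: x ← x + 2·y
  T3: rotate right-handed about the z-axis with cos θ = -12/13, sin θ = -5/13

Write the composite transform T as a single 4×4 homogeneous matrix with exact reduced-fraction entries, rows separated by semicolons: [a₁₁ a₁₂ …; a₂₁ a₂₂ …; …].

T = [48/65 -19/13 36/65 0; 4/13 -22/13 3/13 0; 3/5 0 -4/5 0; 0 0 0 1]

T1 = [-4/5 0 -3/5 0; 0 1 0 0; 3/5 0 -4/5 0; 0 0 0 1]
T2·T1 = [-4/5 2 -3/5 0; 0 1 0 0; 3/5 0 -4/5 0; 0 0 0 1]
T3·…·T1 = [48/65 -19/13 36/65 0; 4/13 -22/13 3/13 0; 3/5 0 -4/5 0; 0 0 0 1]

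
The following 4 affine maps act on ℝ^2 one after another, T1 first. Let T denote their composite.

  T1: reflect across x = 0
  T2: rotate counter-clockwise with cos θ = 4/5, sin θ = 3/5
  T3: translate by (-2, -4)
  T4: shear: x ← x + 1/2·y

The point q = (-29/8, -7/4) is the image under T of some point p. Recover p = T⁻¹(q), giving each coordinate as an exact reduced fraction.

p = (-3/4, 9/4)

T1 = [-1 0 0; 0 1 0; 0 0 1]
T2·T1 = [-4/5 -3/5 0; -3/5 4/5 0; 0 0 1]
T3·…·T1 = [-4/5 -3/5 -2; -3/5 4/5 -4; 0 0 1]
T4·…·T1 = [-11/10 -1/5 -4; -3/5 4/5 -4; 0 0 1]
det M = -1; M⁻¹ = [-4/5 -1/5 -4; -3/5 11/10 2; 0 0 1]
M⁻¹ · (-29/8, -7/4)ᵀ = (-3/4, 9/4)ᵀ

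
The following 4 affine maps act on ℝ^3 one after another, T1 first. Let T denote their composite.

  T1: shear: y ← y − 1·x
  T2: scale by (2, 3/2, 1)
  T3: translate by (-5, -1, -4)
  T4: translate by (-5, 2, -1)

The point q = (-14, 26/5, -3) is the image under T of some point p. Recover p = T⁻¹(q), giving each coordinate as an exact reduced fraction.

p = (-2, 4/5, 2)

T1 = [1 0 0 0; -1 1 0 0; 0 0 1 0; 0 0 0 1]
T2·T1 = [2 0 0 0; -3/2 3/2 0 0; 0 0 1 0; 0 0 0 1]
T3·…·T1 = [2 0 0 -5; -3/2 3/2 0 -1; 0 0 1 -4; 0 0 0 1]
T4·…·T1 = [2 0 0 -10; -3/2 3/2 0 1; 0 0 1 -5; 0 0 0 1]
det M = 3; M⁻¹ = [1/2 0 0 5; 1/2 2/3 0 13/3; 0 0 1 5; 0 0 0 1]
M⁻¹ · (-14, 26/5, -3)ᵀ = (-2, 4/5, 2)ᵀ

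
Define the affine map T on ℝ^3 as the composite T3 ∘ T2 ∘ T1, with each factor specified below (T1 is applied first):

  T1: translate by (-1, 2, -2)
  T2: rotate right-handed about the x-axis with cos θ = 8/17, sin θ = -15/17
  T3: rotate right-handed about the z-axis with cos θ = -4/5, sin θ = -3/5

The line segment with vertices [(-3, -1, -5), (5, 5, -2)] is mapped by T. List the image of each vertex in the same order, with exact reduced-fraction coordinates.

image vertices: (-19/85, 592/85, -71/17), (-284/85, -188/85, -137/17)

T1 translate by (-1, 2, -2): (-3, -1, -5) → (-4, 1, -7); (5, 5, -2) → (4, 7, -4)
T2 rotate right-handed about the x-axis with cos θ = 8/17, sin θ = -15/17: (-4, 1, -7) → (-4, -97/17, -71/17); (4, 7, -4) → (4, -4/17, -137/17)
T3 rotate right-handed about the z-axis with cos θ = -4/5, sin θ = -3/5: (-4, -97/17, -71/17) → (-19/85, 592/85, -71/17); (4, -4/17, -137/17) → (-284/85, -188/85, -137/17)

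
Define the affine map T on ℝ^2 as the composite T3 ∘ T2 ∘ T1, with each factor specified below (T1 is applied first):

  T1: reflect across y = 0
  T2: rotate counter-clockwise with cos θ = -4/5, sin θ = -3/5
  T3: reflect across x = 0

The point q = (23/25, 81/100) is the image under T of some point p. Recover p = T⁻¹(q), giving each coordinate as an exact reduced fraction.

p = (1/4, 6/5)

T1 = [1 0 0; 0 -1 0; 0 0 1]
T2·T1 = [-4/5 -3/5 0; -3/5 4/5 0; 0 0 1]
T3·…·T1 = [4/5 3/5 0; -3/5 4/5 0; 0 0 1]
det M = 1; M⁻¹ = [4/5 -3/5 0; 3/5 4/5 0; 0 0 1]
M⁻¹ · (23/25, 81/100)ᵀ = (1/4, 6/5)ᵀ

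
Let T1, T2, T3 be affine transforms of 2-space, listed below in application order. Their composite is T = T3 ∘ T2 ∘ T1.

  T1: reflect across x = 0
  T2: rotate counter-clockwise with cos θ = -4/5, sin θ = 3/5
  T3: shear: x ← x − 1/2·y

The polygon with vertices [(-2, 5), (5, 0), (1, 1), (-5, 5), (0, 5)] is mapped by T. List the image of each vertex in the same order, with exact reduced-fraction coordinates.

T1 reflect across x = 0: (-2, 5) → (2, 5); (5, 0) → (-5, 0); (1, 1) → (-1, 1); (-5, 5) → (5, 5); (0, 5) → (0, 5)
T2 rotate counter-clockwise with cos θ = -4/5, sin θ = 3/5: (2, 5) → (-23/5, -14/5); (-5, 0) → (4, -3); (-1, 1) → (1/5, -7/5); (5, 5) → (-7, -1); (0, 5) → (-3, -4)
T3 shear: x ← x − 1/2·y: (-23/5, -14/5) → (-16/5, -14/5); (4, -3) → (11/2, -3); (1/5, -7/5) → (9/10, -7/5); (-7, -1) → (-13/2, -1); (-3, -4) → (-1, -4)

image vertices: (-16/5, -14/5), (11/2, -3), (9/10, -7/5), (-13/2, -1), (-1, -4)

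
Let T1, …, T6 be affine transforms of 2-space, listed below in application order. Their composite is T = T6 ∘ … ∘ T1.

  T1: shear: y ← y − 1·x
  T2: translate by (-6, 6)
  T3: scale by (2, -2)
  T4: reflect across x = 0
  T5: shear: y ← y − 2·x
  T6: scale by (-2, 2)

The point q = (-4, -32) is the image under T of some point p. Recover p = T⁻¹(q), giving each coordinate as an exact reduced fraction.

T1 = [1 0 0; -1 1 0; 0 0 1]
T2·T1 = [1 0 -6; -1 1 6; 0 0 1]
T3·…·T1 = [2 0 -12; 2 -2 -12; 0 0 1]
T4·…·T1 = [-2 0 12; 2 -2 -12; 0 0 1]
T5·…·T1 = [-2 0 12; 6 -2 -36; 0 0 1]
T6·…·T1 = [4 0 -24; 12 -4 -72; 0 0 1]
det M = -16; M⁻¹ = [1/4 0 6; 3/4 -1/4 0; 0 0 1]
M⁻¹ · (-4, -32)ᵀ = (5, 5)ᵀ

p = (5, 5)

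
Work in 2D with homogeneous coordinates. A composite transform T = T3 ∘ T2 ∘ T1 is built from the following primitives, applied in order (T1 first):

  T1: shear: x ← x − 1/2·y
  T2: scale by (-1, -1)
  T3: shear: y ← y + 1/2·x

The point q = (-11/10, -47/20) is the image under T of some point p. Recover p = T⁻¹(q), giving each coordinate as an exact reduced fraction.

T1 = [1 -1/2 0; 0 1 0; 0 0 1]
T2·T1 = [-1 1/2 0; 0 -1 0; 0 0 1]
T3·…·T1 = [-1 1/2 0; -1/2 -3/4 0; 0 0 1]
det M = 1; M⁻¹ = [-3/4 -1/2 0; 1/2 -1 0; 0 0 1]
M⁻¹ · (-11/10, -47/20)ᵀ = (2, 9/5)ᵀ

p = (2, 9/5)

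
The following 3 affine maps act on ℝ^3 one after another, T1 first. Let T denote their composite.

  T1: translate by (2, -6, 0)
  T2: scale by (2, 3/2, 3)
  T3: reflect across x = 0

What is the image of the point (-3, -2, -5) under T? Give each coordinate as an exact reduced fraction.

T(p) = (2, -12, -15)

T1 translate by (2, -6, 0): (-3, -2, -5) → (-1, -8, -5)
T2 scale by (2, 3/2, 3): (-1, -8, -5) → (-2, -12, -15)
T3 reflect across x = 0: (-2, -12, -15) → (2, -12, -15)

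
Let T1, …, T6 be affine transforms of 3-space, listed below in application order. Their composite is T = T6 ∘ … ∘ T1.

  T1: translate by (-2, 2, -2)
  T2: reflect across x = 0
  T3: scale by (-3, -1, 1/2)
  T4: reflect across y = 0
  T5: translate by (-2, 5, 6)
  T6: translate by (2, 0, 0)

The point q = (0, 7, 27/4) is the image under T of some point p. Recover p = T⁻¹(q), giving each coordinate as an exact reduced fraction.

p = (2, 0, 7/2)

T1 = [1 0 0 -2; 0 1 0 2; 0 0 1 -2; 0 0 0 1]
T2·T1 = [-1 0 0 2; 0 1 0 2; 0 0 1 -2; 0 0 0 1]
T3·…·T1 = [3 0 0 -6; 0 -1 0 -2; 0 0 1/2 -1; 0 0 0 1]
T4·…·T1 = [3 0 0 -6; 0 1 0 2; 0 0 1/2 -1; 0 0 0 1]
T5·…·T1 = [3 0 0 -8; 0 1 0 7; 0 0 1/2 5; 0 0 0 1]
T6·…·T1 = [3 0 0 -6; 0 1 0 7; 0 0 1/2 5; 0 0 0 1]
det M = 3/2; M⁻¹ = [1/3 0 0 2; 0 1 0 -7; 0 0 2 -10; 0 0 0 1]
M⁻¹ · (0, 7, 27/4)ᵀ = (2, 0, 7/2)ᵀ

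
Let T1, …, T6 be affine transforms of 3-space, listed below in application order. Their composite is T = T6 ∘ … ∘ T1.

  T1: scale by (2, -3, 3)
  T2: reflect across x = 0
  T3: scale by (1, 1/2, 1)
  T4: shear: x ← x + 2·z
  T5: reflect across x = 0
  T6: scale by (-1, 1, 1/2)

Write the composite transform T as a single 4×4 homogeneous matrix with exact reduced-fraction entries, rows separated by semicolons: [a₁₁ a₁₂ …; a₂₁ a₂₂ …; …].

T1 = [2 0 0 0; 0 -3 0 0; 0 0 3 0; 0 0 0 1]
T2·T1 = [-2 0 0 0; 0 -3 0 0; 0 0 3 0; 0 0 0 1]
T3·…·T1 = [-2 0 0 0; 0 -3/2 0 0; 0 0 3 0; 0 0 0 1]
T4·…·T1 = [-2 0 6 0; 0 -3/2 0 0; 0 0 3 0; 0 0 0 1]
T5·…·T1 = [2 0 -6 0; 0 -3/2 0 0; 0 0 3 0; 0 0 0 1]
T6·…·T1 = [-2 0 6 0; 0 -3/2 0 0; 0 0 3/2 0; 0 0 0 1]

T = [-2 0 6 0; 0 -3/2 0 0; 0 0 3/2 0; 0 0 0 1]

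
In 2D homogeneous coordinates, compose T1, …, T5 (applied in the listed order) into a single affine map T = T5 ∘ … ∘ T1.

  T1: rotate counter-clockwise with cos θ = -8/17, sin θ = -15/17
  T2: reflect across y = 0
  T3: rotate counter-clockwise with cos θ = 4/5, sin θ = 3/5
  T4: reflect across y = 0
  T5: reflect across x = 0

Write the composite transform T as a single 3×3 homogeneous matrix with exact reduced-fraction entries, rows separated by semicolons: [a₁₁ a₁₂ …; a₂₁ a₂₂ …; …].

T1 = [-8/17 15/17 0; -15/17 -8/17 0; 0 0 1]
T2·T1 = [-8/17 15/17 0; 15/17 8/17 0; 0 0 1]
T3·…·T1 = [-77/85 36/85 0; 36/85 77/85 0; 0 0 1]
T4·…·T1 = [-77/85 36/85 0; -36/85 -77/85 0; 0 0 1]
T5·…·T1 = [77/85 -36/85 0; -36/85 -77/85 0; 0 0 1]

T = [77/85 -36/85 0; -36/85 -77/85 0; 0 0 1]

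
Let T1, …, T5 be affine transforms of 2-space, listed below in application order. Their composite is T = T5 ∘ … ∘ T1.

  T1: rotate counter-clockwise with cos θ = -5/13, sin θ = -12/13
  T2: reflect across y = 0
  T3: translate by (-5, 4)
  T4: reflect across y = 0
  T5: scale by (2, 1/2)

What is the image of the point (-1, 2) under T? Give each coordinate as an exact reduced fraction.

T1 rotate counter-clockwise with cos θ = -5/13, sin θ = -12/13: (-1, 2) → (29/13, 2/13)
T2 reflect across y = 0: (29/13, 2/13) → (29/13, -2/13)
T3 translate by (-5, 4): (29/13, -2/13) → (-36/13, 50/13)
T4 reflect across y = 0: (-36/13, 50/13) → (-36/13, -50/13)
T5 scale by (2, 1/2): (-36/13, -50/13) → (-72/13, -25/13)

T(p) = (-72/13, -25/13)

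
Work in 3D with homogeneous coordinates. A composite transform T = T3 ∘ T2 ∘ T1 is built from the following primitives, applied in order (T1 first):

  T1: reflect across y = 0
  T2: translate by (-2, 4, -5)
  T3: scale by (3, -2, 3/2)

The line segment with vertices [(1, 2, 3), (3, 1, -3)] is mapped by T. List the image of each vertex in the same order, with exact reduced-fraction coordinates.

T1 reflect across y = 0: (1, 2, 3) → (1, -2, 3); (3, 1, -3) → (3, -1, -3)
T2 translate by (-2, 4, -5): (1, -2, 3) → (-1, 2, -2); (3, -1, -3) → (1, 3, -8)
T3 scale by (3, -2, 3/2): (-1, 2, -2) → (-3, -4, -3); (1, 3, -8) → (3, -6, -12)

image vertices: (-3, -4, -3), (3, -6, -12)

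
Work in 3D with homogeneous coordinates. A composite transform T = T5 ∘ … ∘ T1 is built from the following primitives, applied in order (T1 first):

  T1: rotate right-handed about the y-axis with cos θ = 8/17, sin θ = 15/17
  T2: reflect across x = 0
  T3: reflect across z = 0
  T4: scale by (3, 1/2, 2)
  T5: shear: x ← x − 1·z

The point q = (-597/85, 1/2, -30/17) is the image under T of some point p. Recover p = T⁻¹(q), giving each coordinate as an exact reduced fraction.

T1 = [8/17 0 15/17 0; 0 1 0 0; -15/17 0 8/17 0; 0 0 0 1]
T2·T1 = [-8/17 0 -15/17 0; 0 1 0 0; -15/17 0 8/17 0; 0 0 0 1]
T3·…·T1 = [-8/17 0 -15/17 0; 0 1 0 0; 15/17 0 -8/17 0; 0 0 0 1]
T4·…·T1 = [-24/17 0 -45/17 0; 0 1/2 0 0; 30/17 0 -16/17 0; 0 0 0 1]
T5·…·T1 = [-54/17 0 -29/17 0; 0 1/2 0 0; 30/17 0 -16/17 0; 0 0 0 1]
det M = 3; M⁻¹ = [-8/51 0 29/102 0; 0 2 0 0; -5/17 0 -9/17 0; 0 0 0 1]
M⁻¹ · (-597/85, 1/2, -30/17)ᵀ = (3/5, 1, 3)ᵀ

p = (3/5, 1, 3)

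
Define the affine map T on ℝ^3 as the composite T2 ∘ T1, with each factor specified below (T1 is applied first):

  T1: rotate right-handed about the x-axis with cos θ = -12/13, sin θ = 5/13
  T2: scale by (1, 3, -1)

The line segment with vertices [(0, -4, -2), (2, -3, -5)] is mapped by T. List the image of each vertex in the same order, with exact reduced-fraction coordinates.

T1 rotate right-handed about the x-axis with cos θ = -12/13, sin θ = 5/13: (0, -4, -2) → (0, 58/13, 4/13); (2, -3, -5) → (2, 61/13, 45/13)
T2 scale by (1, 3, -1): (0, 58/13, 4/13) → (0, 174/13, -4/13); (2, 61/13, 45/13) → (2, 183/13, -45/13)

image vertices: (0, 174/13, -4/13), (2, 183/13, -45/13)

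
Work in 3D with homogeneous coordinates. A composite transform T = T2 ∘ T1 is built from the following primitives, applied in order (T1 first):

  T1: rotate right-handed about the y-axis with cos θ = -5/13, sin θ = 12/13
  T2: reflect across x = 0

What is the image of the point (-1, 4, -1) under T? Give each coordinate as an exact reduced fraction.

T1 rotate right-handed about the y-axis with cos θ = -5/13, sin θ = 12/13: (-1, 4, -1) → (-7/13, 4, 17/13)
T2 reflect across x = 0: (-7/13, 4, 17/13) → (7/13, 4, 17/13)

T(p) = (7/13, 4, 17/13)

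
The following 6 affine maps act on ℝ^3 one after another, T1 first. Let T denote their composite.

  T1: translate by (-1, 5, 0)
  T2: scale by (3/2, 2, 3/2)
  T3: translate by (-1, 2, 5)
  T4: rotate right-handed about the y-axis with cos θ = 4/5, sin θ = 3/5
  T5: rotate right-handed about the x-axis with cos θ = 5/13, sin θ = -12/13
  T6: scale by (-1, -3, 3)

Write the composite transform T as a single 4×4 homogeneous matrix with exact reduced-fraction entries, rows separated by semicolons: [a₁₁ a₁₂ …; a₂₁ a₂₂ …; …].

T = [-6/5 0 -9/10 -1; 162/65 -30/13 -216/65 -378/13; -27/26 -72/13 18/13 -699/26; 0 0 0 1]

T1 = [1 0 0 -1; 0 1 0 5; 0 0 1 0; 0 0 0 1]
T2·T1 = [3/2 0 0 -3/2; 0 2 0 10; 0 0 3/2 0; 0 0 0 1]
T3·…·T1 = [3/2 0 0 -5/2; 0 2 0 12; 0 0 3/2 5; 0 0 0 1]
T4·…·T1 = [6/5 0 9/10 1; 0 2 0 12; -9/10 0 6/5 11/2; 0 0 0 1]
T5·…·T1 = [6/5 0 9/10 1; -54/65 10/13 72/65 126/13; -9/26 -24/13 6/13 -233/26; 0 0 0 1]
T6·…·T1 = [-6/5 0 -9/10 -1; 162/65 -30/13 -216/65 -378/13; -27/26 -72/13 18/13 -699/26; 0 0 0 1]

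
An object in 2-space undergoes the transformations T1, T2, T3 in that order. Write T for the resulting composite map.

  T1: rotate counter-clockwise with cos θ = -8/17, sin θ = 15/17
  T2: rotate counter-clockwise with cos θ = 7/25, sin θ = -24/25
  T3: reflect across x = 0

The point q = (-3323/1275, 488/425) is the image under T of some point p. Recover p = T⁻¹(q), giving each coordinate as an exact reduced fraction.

p = (8/3, -1)

T1 = [-8/17 -15/17 0; 15/17 -8/17 0; 0 0 1]
T2·T1 = [304/425 -297/425 0; 297/425 304/425 0; 0 0 1]
T3·…·T1 = [-304/425 297/425 0; 297/425 304/425 0; 0 0 1]
det M = -1; M⁻¹ = [-304/425 297/425 0; 297/425 304/425 0; 0 0 1]
M⁻¹ · (-3323/1275, 488/425)ᵀ = (8/3, -1)ᵀ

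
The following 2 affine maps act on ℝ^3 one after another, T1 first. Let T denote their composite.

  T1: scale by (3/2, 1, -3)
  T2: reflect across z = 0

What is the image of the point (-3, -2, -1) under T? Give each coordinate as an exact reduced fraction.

T(p) = (-9/2, -2, -3)

T1 scale by (3/2, 1, -3): (-3, -2, -1) → (-9/2, -2, 3)
T2 reflect across z = 0: (-9/2, -2, 3) → (-9/2, -2, -3)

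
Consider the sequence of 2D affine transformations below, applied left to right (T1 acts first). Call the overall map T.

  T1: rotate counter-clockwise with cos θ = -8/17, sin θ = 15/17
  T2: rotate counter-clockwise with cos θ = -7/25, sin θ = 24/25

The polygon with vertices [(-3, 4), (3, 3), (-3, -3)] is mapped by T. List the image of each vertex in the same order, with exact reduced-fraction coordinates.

T1 rotate counter-clockwise with cos θ = -8/17, sin θ = 15/17: (-3, 4) → (-36/17, -77/17); (3, 3) → (-69/17, 21/17); (-3, -3) → (69/17, -21/17)
T2 rotate counter-clockwise with cos θ = -7/25, sin θ = 24/25: (-36/17, -77/17) → (84/17, -13/17); (-69/17, 21/17) → (-21/425, -1803/425); (69/17, -21/17) → (21/425, 1803/425)

image vertices: (84/17, -13/17), (-21/425, -1803/425), (21/425, 1803/425)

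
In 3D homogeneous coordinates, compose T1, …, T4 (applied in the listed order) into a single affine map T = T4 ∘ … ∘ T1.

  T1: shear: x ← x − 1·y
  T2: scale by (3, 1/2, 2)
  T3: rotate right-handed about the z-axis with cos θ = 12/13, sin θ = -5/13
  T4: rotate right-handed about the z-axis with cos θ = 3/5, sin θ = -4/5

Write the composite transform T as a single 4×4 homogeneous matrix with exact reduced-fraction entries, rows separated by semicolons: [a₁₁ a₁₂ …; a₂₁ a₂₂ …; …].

T = [48/65 -33/130 0 0; -189/65 197/65 0 0; 0 0 2 0; 0 0 0 1]

T1 = [1 -1 0 0; 0 1 0 0; 0 0 1 0; 0 0 0 1]
T2·T1 = [3 -3 0 0; 0 1/2 0 0; 0 0 2 0; 0 0 0 1]
T3·…·T1 = [36/13 -67/26 0 0; -15/13 21/13 0 0; 0 0 2 0; 0 0 0 1]
T4·…·T1 = [48/65 -33/130 0 0; -189/65 197/65 0 0; 0 0 2 0; 0 0 0 1]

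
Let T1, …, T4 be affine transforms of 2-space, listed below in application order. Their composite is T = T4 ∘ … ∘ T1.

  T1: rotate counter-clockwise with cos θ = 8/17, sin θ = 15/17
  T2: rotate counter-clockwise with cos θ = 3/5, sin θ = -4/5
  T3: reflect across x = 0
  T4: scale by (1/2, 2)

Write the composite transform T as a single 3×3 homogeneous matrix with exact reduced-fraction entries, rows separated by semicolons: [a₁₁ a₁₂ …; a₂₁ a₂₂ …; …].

T1 = [8/17 -15/17 0; 15/17 8/17 0; 0 0 1]
T2·T1 = [84/85 -13/85 0; 13/85 84/85 0; 0 0 1]
T3·…·T1 = [-84/85 13/85 0; 13/85 84/85 0; 0 0 1]
T4·…·T1 = [-42/85 13/170 0; 26/85 168/85 0; 0 0 1]

T = [-42/85 13/170 0; 26/85 168/85 0; 0 0 1]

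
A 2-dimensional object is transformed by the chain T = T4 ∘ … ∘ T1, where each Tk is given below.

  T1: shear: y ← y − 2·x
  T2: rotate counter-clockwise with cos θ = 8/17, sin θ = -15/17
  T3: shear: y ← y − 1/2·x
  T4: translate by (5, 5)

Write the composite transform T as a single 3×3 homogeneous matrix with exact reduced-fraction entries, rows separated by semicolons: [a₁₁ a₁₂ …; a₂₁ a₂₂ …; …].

T1 = [1 0 0; -2 1 0; 0 0 1]
T2·T1 = [-22/17 15/17 0; -31/17 8/17 0; 0 0 1]
T3·…·T1 = [-22/17 15/17 0; -20/17 1/34 0; 0 0 1]
T4·…·T1 = [-22/17 15/17 5; -20/17 1/34 5; 0 0 1]

T = [-22/17 15/17 5; -20/17 1/34 5; 0 0 1]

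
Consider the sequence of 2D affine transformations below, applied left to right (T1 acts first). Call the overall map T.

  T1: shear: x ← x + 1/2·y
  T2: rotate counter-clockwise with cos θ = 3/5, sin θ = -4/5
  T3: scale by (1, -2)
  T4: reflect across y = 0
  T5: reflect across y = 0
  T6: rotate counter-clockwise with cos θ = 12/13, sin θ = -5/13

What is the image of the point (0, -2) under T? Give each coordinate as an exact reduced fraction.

T1 shear: x ← x + 1/2·y: (0, -2) → (-1, -2)
T2 rotate counter-clockwise with cos θ = 3/5, sin θ = -4/5: (-1, -2) → (-11/5, -2/5)
T3 scale by (1, -2): (-11/5, -2/5) → (-11/5, 4/5)
T4 reflect across y = 0: (-11/5, 4/5) → (-11/5, -4/5)
T5 reflect across y = 0: (-11/5, -4/5) → (-11/5, 4/5)
T6 rotate counter-clockwise with cos θ = 12/13, sin θ = -5/13: (-11/5, 4/5) → (-112/65, 103/65)

T(p) = (-112/65, 103/65)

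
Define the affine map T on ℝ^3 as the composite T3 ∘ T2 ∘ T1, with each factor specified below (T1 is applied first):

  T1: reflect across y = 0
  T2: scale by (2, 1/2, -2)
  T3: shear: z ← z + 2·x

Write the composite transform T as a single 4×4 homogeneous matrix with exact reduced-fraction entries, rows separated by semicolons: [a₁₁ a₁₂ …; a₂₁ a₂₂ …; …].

T1 = [1 0 0 0; 0 -1 0 0; 0 0 1 0; 0 0 0 1]
T2·T1 = [2 0 0 0; 0 -1/2 0 0; 0 0 -2 0; 0 0 0 1]
T3·…·T1 = [2 0 0 0; 0 -1/2 0 0; 4 0 -2 0; 0 0 0 1]

T = [2 0 0 0; 0 -1/2 0 0; 4 0 -2 0; 0 0 0 1]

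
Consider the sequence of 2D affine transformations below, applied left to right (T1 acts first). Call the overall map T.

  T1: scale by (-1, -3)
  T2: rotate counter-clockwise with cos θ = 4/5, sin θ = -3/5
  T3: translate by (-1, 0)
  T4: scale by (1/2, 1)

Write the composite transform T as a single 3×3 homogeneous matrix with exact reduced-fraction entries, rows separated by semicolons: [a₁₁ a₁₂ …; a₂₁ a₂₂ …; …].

T = [-2/5 -9/10 -1/2; 3/5 -12/5 0; 0 0 1]

T1 = [-1 0 0; 0 -3 0; 0 0 1]
T2·T1 = [-4/5 -9/5 0; 3/5 -12/5 0; 0 0 1]
T3·…·T1 = [-4/5 -9/5 -1; 3/5 -12/5 0; 0 0 1]
T4·…·T1 = [-2/5 -9/10 -1/2; 3/5 -12/5 0; 0 0 1]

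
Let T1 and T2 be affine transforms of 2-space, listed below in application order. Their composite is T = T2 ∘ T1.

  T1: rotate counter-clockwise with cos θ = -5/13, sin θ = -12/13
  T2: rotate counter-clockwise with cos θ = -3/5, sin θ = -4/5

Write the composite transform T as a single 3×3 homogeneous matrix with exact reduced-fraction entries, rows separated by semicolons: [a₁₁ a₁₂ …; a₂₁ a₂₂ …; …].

T1 = [-5/13 12/13 0; -12/13 -5/13 0; 0 0 1]
T2·T1 = [-33/65 -56/65 0; 56/65 -33/65 0; 0 0 1]

T = [-33/65 -56/65 0; 56/65 -33/65 0; 0 0 1]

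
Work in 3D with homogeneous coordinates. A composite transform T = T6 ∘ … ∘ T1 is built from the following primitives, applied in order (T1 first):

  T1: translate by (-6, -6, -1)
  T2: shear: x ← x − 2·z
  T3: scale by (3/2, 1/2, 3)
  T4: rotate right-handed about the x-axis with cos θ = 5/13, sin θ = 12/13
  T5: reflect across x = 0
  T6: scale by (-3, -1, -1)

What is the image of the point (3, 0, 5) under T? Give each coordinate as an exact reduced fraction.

T1 translate by (-6, -6, -1): (3, 0, 5) → (-3, -6, 4)
T2 shear: x ← x − 2·z: (-3, -6, 4) → (-11, -6, 4)
T3 scale by (3/2, 1/2, 3): (-11, -6, 4) → (-33/2, -3, 12)
T4 rotate right-handed about the x-axis with cos θ = 5/13, sin θ = 12/13: (-33/2, -3, 12) → (-33/2, -159/13, 24/13)
T5 reflect across x = 0: (-33/2, -159/13, 24/13) → (33/2, -159/13, 24/13)
T6 scale by (-3, -1, -1): (33/2, -159/13, 24/13) → (-99/2, 159/13, -24/13)

T(p) = (-99/2, 159/13, -24/13)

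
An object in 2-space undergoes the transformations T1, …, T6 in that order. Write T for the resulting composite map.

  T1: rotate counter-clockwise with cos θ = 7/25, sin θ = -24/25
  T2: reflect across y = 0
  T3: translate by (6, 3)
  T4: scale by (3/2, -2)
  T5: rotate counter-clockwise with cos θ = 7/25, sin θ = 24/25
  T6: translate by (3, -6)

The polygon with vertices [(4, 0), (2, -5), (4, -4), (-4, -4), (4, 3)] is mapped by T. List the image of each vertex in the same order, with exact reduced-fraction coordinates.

T1 rotate counter-clockwise with cos θ = 7/25, sin θ = -24/25: (4, 0) → (28/25, -96/25); (2, -5) → (-106/25, -83/25); (4, -4) → (-68/25, -124/25); (-4, -4) → (-124/25, 68/25); (4, 3) → (4, -3)
T2 reflect across y = 0: (28/25, -96/25) → (28/25, 96/25); (-106/25, -83/25) → (-106/25, 83/25); (-68/25, -124/25) → (-68/25, 124/25); (-124/25, 68/25) → (-124/25, -68/25); (4, -3) → (4, 3)
T3 translate by (6, 3): (28/25, 96/25) → (178/25, 171/25); (-106/25, 83/25) → (44/25, 158/25); (-68/25, 124/25) → (82/25, 199/25); (-124/25, -68/25) → (26/25, 7/25); (4, 3) → (10, 6)
T4 scale by (3/2, -2): (178/25, 171/25) → (267/25, -342/25); (44/25, 158/25) → (66/25, -316/25); (82/25, 199/25) → (123/25, -398/25); (26/25, 7/25) → (39/25, -14/25); (10, 6) → (15, -12)
T5 rotate counter-clockwise with cos θ = 7/25, sin θ = 24/25: (267/25, -342/25) → (10077/625, 4014/625); (66/25, -316/25) → (8046/625, -628/625); (123/25, -398/25) → (10413/625, 166/625); (39/25, -14/25) → (609/625, 838/625); (15, -12) → (393/25, 276/25)
T6 translate by (3, -6): (10077/625, 4014/625) → (11952/625, 264/625); (8046/625, -628/625) → (9921/625, -4378/625); (10413/625, 166/625) → (12288/625, -3584/625); (609/625, 838/625) → (2484/625, -2912/625); (393/25, 276/25) → (468/25, 126/25)

image vertices: (11952/625, 264/625), (9921/625, -4378/625), (12288/625, -3584/625), (2484/625, -2912/625), (468/25, 126/25)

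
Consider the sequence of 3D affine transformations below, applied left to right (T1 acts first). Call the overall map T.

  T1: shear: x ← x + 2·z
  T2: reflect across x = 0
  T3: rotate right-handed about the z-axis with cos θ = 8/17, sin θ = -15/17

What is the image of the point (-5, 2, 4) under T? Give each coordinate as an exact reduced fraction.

T(p) = (6/17, 61/17, 4)

T1 shear: x ← x + 2·z: (-5, 2, 4) → (3, 2, 4)
T2 reflect across x = 0: (3, 2, 4) → (-3, 2, 4)
T3 rotate right-handed about the z-axis with cos θ = 8/17, sin θ = -15/17: (-3, 2, 4) → (6/17, 61/17, 4)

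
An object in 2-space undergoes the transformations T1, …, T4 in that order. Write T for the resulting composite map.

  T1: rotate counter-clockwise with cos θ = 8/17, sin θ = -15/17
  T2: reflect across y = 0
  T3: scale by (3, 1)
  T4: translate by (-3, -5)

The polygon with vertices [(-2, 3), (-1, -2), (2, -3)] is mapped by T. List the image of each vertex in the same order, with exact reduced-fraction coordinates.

image vertices: (36/17, -139/17), (-165/17, -84/17), (-138/17, -31/17)

T1 rotate counter-clockwise with cos θ = 8/17, sin θ = -15/17: (-2, 3) → (29/17, 54/17); (-1, -2) → (-38/17, -1/17); (2, -3) → (-29/17, -54/17)
T2 reflect across y = 0: (29/17, 54/17) → (29/17, -54/17); (-38/17, -1/17) → (-38/17, 1/17); (-29/17, -54/17) → (-29/17, 54/17)
T3 scale by (3, 1): (29/17, -54/17) → (87/17, -54/17); (-38/17, 1/17) → (-114/17, 1/17); (-29/17, 54/17) → (-87/17, 54/17)
T4 translate by (-3, -5): (87/17, -54/17) → (36/17, -139/17); (-114/17, 1/17) → (-165/17, -84/17); (-87/17, 54/17) → (-138/17, -31/17)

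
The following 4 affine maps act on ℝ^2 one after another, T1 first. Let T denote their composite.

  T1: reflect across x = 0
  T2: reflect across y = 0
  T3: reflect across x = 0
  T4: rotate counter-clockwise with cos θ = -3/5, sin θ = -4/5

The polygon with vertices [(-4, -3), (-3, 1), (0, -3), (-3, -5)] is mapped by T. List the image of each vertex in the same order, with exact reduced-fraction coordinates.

T1 reflect across x = 0: (-4, -3) → (4, -3); (-3, 1) → (3, 1); (0, -3) → (0, -3); (-3, -5) → (3, -5)
T2 reflect across y = 0: (4, -3) → (4, 3); (3, 1) → (3, -1); (0, -3) → (0, 3); (3, -5) → (3, 5)
T3 reflect across x = 0: (4, 3) → (-4, 3); (3, -1) → (-3, -1); (0, 3) → (0, 3); (3, 5) → (-3, 5)
T4 rotate counter-clockwise with cos θ = -3/5, sin θ = -4/5: (-4, 3) → (24/5, 7/5); (-3, -1) → (1, 3); (0, 3) → (12/5, -9/5); (-3, 5) → (29/5, -3/5)

image vertices: (24/5, 7/5), (1, 3), (12/5, -9/5), (29/5, -3/5)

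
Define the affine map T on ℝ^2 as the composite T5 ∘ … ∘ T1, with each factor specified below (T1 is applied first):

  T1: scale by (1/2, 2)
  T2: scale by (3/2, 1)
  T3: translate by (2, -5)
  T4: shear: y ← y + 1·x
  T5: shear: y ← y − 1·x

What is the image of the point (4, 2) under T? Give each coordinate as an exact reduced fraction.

T1 scale by (1/2, 2): (4, 2) → (2, 4)
T2 scale by (3/2, 1): (2, 4) → (3, 4)
T3 translate by (2, -5): (3, 4) → (5, -1)
T4 shear: y ← y + 1·x: (5, -1) → (5, 4)
T5 shear: y ← y − 1·x: (5, 4) → (5, -1)

T(p) = (5, -1)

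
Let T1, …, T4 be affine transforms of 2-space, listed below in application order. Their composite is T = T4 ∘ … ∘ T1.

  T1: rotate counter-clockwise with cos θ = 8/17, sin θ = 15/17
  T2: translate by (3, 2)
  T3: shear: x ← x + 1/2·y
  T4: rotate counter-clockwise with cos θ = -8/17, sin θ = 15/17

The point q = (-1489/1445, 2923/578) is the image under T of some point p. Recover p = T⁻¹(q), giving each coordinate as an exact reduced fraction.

p = (-9/5, -4)

T1 = [8/17 -15/17 0; 15/17 8/17 0; 0 0 1]
T2·T1 = [8/17 -15/17 3; 15/17 8/17 2; 0 0 1]
T3·…·T1 = [31/34 -11/17 4; 15/17 8/17 2; 0 0 1]
T4·…·T1 = [-349/289 -32/289 -62/17; 225/578 -229/289 44/17; 0 0 1]
det M = 1; M⁻¹ = [-229/289 32/289 -54/17; -225/578 -349/289 29/17; 0 0 1]
M⁻¹ · (-1489/1445, 2923/578)ᵀ = (-9/5, -4)ᵀ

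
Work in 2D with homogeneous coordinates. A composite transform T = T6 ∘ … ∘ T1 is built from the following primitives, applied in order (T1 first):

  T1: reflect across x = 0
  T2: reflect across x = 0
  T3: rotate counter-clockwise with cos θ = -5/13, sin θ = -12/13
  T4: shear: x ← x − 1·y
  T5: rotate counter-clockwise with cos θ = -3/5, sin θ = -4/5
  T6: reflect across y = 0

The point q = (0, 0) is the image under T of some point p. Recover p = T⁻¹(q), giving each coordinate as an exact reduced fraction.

T1 = [-1 0 0; 0 1 0; 0 0 1]
T2·T1 = [1 0 0; 0 1 0; 0 0 1]
T3·…·T1 = [-5/13 12/13 0; -12/13 -5/13 0; 0 0 1]
T4·…·T1 = [7/13 17/13 0; -12/13 -5/13 0; 0 0 1]
T5·…·T1 = [-69/65 -71/65 0; 8/65 -53/65 0; 0 0 1]
T6·…·T1 = [-69/65 -71/65 0; -8/65 53/65 0; 0 0 1]
det M = -1; M⁻¹ = [-53/65 -71/65 0; -8/65 69/65 0; 0 0 1]
M⁻¹ · (0, 0)ᵀ = (0, 0)ᵀ

p = (0, 0)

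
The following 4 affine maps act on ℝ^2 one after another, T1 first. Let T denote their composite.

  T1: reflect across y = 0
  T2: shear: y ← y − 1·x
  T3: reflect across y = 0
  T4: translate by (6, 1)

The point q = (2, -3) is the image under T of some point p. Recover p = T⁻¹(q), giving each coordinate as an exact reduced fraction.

T1 = [1 0 0; 0 -1 0; 0 0 1]
T2·T1 = [1 0 0; -1 -1 0; 0 0 1]
T3·…·T1 = [1 0 0; 1 1 0; 0 0 1]
T4·…·T1 = [1 0 6; 1 1 1; 0 0 1]
det M = 1; M⁻¹ = [1 0 -6; -1 1 5; 0 0 1]
M⁻¹ · (2, -3)ᵀ = (-4, 0)ᵀ

p = (-4, 0)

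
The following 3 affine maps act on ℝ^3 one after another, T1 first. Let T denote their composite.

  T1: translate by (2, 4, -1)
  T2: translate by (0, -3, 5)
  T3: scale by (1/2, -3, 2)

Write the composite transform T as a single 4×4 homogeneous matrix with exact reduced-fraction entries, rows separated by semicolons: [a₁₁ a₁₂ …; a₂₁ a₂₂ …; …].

T1 = [1 0 0 2; 0 1 0 4; 0 0 1 -1; 0 0 0 1]
T2·T1 = [1 0 0 2; 0 1 0 1; 0 0 1 4; 0 0 0 1]
T3·…·T1 = [1/2 0 0 1; 0 -3 0 -3; 0 0 2 8; 0 0 0 1]

T = [1/2 0 0 1; 0 -3 0 -3; 0 0 2 8; 0 0 0 1]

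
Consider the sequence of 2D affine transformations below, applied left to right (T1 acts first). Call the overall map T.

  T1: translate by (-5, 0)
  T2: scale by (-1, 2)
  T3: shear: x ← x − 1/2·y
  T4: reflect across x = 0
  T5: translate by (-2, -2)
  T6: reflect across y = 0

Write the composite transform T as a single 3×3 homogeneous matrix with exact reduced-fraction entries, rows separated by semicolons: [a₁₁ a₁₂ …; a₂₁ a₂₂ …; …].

T1 = [1 0 -5; 0 1 0; 0 0 1]
T2·T1 = [-1 0 5; 0 2 0; 0 0 1]
T3·…·T1 = [-1 -1 5; 0 2 0; 0 0 1]
T4·…·T1 = [1 1 -5; 0 2 0; 0 0 1]
T5·…·T1 = [1 1 -7; 0 2 -2; 0 0 1]
T6·…·T1 = [1 1 -7; 0 -2 2; 0 0 1]

T = [1 1 -7; 0 -2 2; 0 0 1]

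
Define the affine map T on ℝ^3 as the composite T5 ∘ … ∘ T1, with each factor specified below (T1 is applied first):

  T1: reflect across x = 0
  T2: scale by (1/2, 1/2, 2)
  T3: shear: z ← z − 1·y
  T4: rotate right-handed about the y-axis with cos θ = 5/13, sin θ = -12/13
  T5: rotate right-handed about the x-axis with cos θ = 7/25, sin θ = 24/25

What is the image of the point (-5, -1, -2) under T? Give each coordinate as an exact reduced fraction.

T1 reflect across x = 0: (-5, -1, -2) → (5, -1, -2)
T2 scale by (1/2, 1/2, 2): (5, -1, -2) → (5/2, -1/2, -4)
T3 shear: z ← z − 1·y: (5/2, -1/2, -4) → (5/2, -1/2, -7/2)
T4 rotate right-handed about the y-axis with cos θ = 5/13, sin θ = -12/13: (5/2, -1/2, -7/2) → (109/26, -1/2, 25/26)
T5 rotate right-handed about the x-axis with cos θ = 7/25, sin θ = 24/25: (109/26, -1/2, 25/26) → (109/26, -691/650, -137/650)

T(p) = (109/26, -691/650, -137/650)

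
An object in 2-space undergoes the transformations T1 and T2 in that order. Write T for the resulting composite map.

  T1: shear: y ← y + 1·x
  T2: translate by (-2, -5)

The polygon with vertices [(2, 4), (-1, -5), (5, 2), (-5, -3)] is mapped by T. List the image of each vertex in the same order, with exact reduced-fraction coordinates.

T1 shear: y ← y + 1·x: (2, 4) → (2, 6); (-1, -5) → (-1, -6); (5, 2) → (5, 7); (-5, -3) → (-5, -8)
T2 translate by (-2, -5): (2, 6) → (0, 1); (-1, -6) → (-3, -11); (5, 7) → (3, 2); (-5, -8) → (-7, -13)

image vertices: (0, 1), (-3, -11), (3, 2), (-7, -13)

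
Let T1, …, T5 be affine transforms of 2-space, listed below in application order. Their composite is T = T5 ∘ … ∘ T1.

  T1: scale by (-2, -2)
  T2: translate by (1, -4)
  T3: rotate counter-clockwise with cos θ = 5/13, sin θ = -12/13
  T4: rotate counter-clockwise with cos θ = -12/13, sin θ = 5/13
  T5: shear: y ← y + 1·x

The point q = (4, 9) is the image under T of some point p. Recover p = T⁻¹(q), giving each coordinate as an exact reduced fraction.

p = (-2, 0)

T1 = [-2 0 0; 0 -2 0; 0 0 1]
T2·T1 = [-2 0 1; 0 -2 -4; 0 0 1]
T3·…·T1 = [-10/13 -24/13 -43/13; 24/13 -10/13 -32/13; 0 0 1]
T4·…·T1 = [0 2 4; -2 0 1; 0 0 1]
T5·…·T1 = [0 2 4; -2 2 5; 0 0 1]
det M = 4; M⁻¹ = [1/2 -1/2 1/2; 1/2 0 -2; 0 0 1]
M⁻¹ · (4, 9)ᵀ = (-2, 0)ᵀ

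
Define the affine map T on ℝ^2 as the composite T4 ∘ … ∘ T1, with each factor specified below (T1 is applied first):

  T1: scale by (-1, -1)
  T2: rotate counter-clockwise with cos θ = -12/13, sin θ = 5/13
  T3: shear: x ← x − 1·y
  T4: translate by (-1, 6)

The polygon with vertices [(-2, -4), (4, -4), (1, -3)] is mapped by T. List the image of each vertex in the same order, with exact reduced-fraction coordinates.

T1 scale by (-1, -1): (-2, -4) → (2, 4); (4, -4) → (-4, 4); (1, -3) → (-1, 3)
T2 rotate counter-clockwise with cos θ = -12/13, sin θ = 5/13: (2, 4) → (-44/13, -38/13); (-4, 4) → (28/13, -68/13); (-1, 3) → (-3/13, -41/13)
T3 shear: x ← x − 1·y: (-44/13, -38/13) → (-6/13, -38/13); (28/13, -68/13) → (96/13, -68/13); (-3/13, -41/13) → (38/13, -41/13)
T4 translate by (-1, 6): (-6/13, -38/13) → (-19/13, 40/13); (96/13, -68/13) → (83/13, 10/13); (38/13, -41/13) → (25/13, 37/13)

image vertices: (-19/13, 40/13), (83/13, 10/13), (25/13, 37/13)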